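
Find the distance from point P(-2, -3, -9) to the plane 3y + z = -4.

distance = |a·x₀ + b·y₀ + c·z₀ - d| / √(a² + b² + c²)
  = |0·(-2) + 3·(-3) + 1·(-9) - (-4)| / √(0² + 3² + 1²)
  = |0 - 9 - 9 + 4| / √(0 + 9 + 1)
  = |-14| / √10
  = 14 / 3.162
  ≈ 4.427

4.427


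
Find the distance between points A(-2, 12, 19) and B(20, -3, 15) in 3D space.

d = √[(x₂-x₁)² + (y₂-y₁)² + (z₂-z₁)²]
  = √[22² + (-15)² + (-4)²]
  = √[484 + 225 + 16]
  = √725
  ≈ 26.93

26.93


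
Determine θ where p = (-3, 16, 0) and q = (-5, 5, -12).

p·q = (-3)·(-5) + 16·5 + 0·(-12) = 15 + 80 + 0 = 95
|p| = √((-3)² + 16² + 0²) = √265 ≈ 16.28
|q| = √((-5)² + 5² + (-12)²) = √194 ≈ 13.93
cos θ = (p·q)/(|p||q|) = 95/(16.28·13.93) ≈ 0.419
θ = arccos(0.419) ≈ 65.23°

65.23°


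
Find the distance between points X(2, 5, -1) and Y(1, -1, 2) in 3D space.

d = √[(x₂-x₁)² + (y₂-y₁)² + (z₂-z₁)²]
  = √[(-1)² + (-6)² + 3²]
  = √[1 + 36 + 9]
  = √46
  ≈ 6.782

6.782


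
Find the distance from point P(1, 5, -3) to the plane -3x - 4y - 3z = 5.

distance = |a·x₀ + b·y₀ + c·z₀ - d| / √(a² + b² + c²)
  = |(-3)·1 + (-4)·5 + (-3)·(-3) - 5| / √((-3)² + (-4)² + (-3)²)
  = |-3 - 20 + 9 - 5| / √(9 + 16 + 9)
  = |-19| / √34
  = 19 / 5.831
  ≈ 3.258

3.258


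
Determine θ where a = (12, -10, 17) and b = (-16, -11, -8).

a·b = 12·(-16) + (-10)·(-11) + 17·(-8) = -192 + 110 - 136 = -218
|a| = √(12² + (-10)² + 17²) = √533 ≈ 23.09
|b| = √((-16)² + (-11)² + (-8)²) = √441 ≈ 21
cos θ = (a·b)/(|a||b|) = -218/(23.09·21) ≈ -0.4496
θ = arccos(-0.4496) ≈ 116.7°

116.7°


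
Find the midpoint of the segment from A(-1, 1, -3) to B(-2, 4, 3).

M = ((x₁+x₂)/2, (y₁+y₂)/2, (z₁+z₂)/2)
  = ((-1 - 2)/2, (1 + 4)/2, (-3 + 3)/2)
  = (-3/2, 5/2, 0/2)
  = (-1.5, 2.5, 0)

(-1.5, 2.5, 0)


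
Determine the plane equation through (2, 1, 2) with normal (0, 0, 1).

The plane through P with normal n = (a, b, c) satisfies n·(r - P) = 0,
i.e. ax + by + cz = a·x₀ + b·y₀ + c·z₀.
d = 0·2 + 0·1 + 1·2
  = 0 + 0 + 2
  = 2
Equation: z = 2

z = 2


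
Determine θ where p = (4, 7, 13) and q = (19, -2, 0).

p·q = 4·19 + 7·(-2) + 13·0 = 76 - 14 + 0 = 62
|p| = √(4² + 7² + 13²) = √234 ≈ 15.3
|q| = √(19² + (-2)² + 0²) = √365 ≈ 19.1
cos θ = (p·q)/(|p||q|) = 62/(15.3·19.1) ≈ 0.2121
θ = arccos(0.2121) ≈ 77.75°

77.75°


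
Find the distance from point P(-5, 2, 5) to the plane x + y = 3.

distance = |a·x₀ + b·y₀ + c·z₀ - d| / √(a² + b² + c²)
  = |1·(-5) + 1·2 + 0·5 - 3| / √(1² + 1² + 0²)
  = |-5 + 2 + 0 - 3| / √(1 + 1 + 0)
  = |-6| / √2
  = 6 / 1.414
  ≈ 4.243

4.243


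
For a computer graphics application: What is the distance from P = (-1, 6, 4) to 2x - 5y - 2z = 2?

distance = |a·x₀ + b·y₀ + c·z₀ - d| / √(a² + b² + c²)
  = |2·(-1) + (-5)·6 + (-2)·4 - 2| / √(2² + (-5)² + (-2)²)
  = |-2 - 30 - 8 - 2| / √(4 + 25 + 4)
  = |-42| / √33
  = 42 / 5.745
  ≈ 7.311

7.311


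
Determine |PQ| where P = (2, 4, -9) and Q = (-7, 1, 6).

d = √[(x₂-x₁)² + (y₂-y₁)² + (z₂-z₁)²]
  = √[(-9)² + (-3)² + 15²]
  = √[81 + 9 + 225]
  = √315
  ≈ 17.75

17.75


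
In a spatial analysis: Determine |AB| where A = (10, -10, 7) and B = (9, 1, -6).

d = √[(x₂-x₁)² + (y₂-y₁)² + (z₂-z₁)²]
  = √[(-1)² + 11² + (-13)²]
  = √[1 + 121 + 169]
  = √291
  ≈ 17.06

17.06


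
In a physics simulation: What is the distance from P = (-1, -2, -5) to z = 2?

distance = |a·x₀ + b·y₀ + c·z₀ - d| / √(a² + b² + c²)
  = |0·(-1) + 0·(-2) + 1·(-5) - 2| / √(0² + 0² + 1²)
  = |0 + 0 - 5 - 2| / √(0 + 0 + 1)
  = |-7| / √1
  = 7 / 1
  ≈ 7

7


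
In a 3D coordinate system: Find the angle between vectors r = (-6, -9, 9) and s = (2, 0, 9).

r·s = (-6)·2 + (-9)·0 + 9·9 = -12 + 0 + 81 = 69
|r| = √((-6)² + (-9)² + 9²) = √198 ≈ 14.07
|s| = √(2² + 0² + 9²) = √85 ≈ 9.22
cos θ = (r·s)/(|r||s|) = 69/(14.07·9.22) ≈ 0.5319
θ = arccos(0.5319) ≈ 57.87°

57.87°


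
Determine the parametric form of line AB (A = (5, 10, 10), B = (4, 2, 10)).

Direction vector d = B - A = (4 - 5, 2 - 10, 10 - 10) = (-1, -8, 0)
Parametric form r = A + t·d:
x = 5 - t, y = 10 - 8t, z = 10

x = 5 - t, y = 10 - 8t, z = 10


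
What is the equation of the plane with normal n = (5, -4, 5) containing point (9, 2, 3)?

The plane through P with normal n = (a, b, c) satisfies n·(r - P) = 0,
i.e. ax + by + cz = a·x₀ + b·y₀ + c·z₀.
d = 5·9 + (-4)·2 + 5·3
  = 45 - 8 + 15
  = 52
Equation: 5x - 4y + 5z = 52

5x - 4y + 5z = 52


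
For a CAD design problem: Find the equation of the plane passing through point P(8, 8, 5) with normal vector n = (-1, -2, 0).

The plane through P with normal n = (a, b, c) satisfies n·(r - P) = 0,
i.e. ax + by + cz = a·x₀ + b·y₀ + c·z₀.
d = (-1)·8 + (-2)·8 + 0·5
  = -8 - 16 + 0
  = -24
Equation: -x - 2y = -24

-x - 2y = -24


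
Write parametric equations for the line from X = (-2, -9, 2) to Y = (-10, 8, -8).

Direction vector d = Y - X = (-10 + 2, 8 + 9, -8 - 2) = (-8, 17, -10)
Parametric form r = X + t·d:
x = -2 - 8t, y = -9 + 17t, z = 2 - 10t

x = -2 - 8t, y = -9 + 17t, z = 2 - 10t


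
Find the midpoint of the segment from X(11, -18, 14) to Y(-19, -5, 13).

M = ((x₁+x₂)/2, (y₁+y₂)/2, (z₁+z₂)/2)
  = ((11 - 19)/2, (-18 - 5)/2, (14 + 13)/2)
  = (-8/2, -23/2, 27/2)
  = (-4, -11.5, 13.5)

(-4, -11.5, 13.5)


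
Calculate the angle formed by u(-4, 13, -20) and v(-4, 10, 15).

u·v = (-4)·(-4) + 13·10 + (-20)·15 = 16 + 130 - 300 = -154
|u| = √((-4)² + 13² + (-20)²) = √585 ≈ 24.19
|v| = √((-4)² + 10² + 15²) = √341 ≈ 18.47
cos θ = (u·v)/(|u||v|) = -154/(24.19·18.47) ≈ -0.3448
θ = arccos(-0.3448) ≈ 110.2°

110.2°


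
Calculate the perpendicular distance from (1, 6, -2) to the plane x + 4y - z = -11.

distance = |a·x₀ + b·y₀ + c·z₀ - d| / √(a² + b² + c²)
  = |1·1 + 4·6 + (-1)·(-2) - (-11)| / √(1² + 4² + (-1)²)
  = |1 + 24 + 2 + 11| / √(1 + 16 + 1)
  = |38| / √18
  = 38 / 4.243
  ≈ 8.957

8.957


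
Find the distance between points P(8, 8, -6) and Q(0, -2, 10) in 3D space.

d = √[(x₂-x₁)² + (y₂-y₁)² + (z₂-z₁)²]
  = √[(-8)² + (-10)² + 16²]
  = √[64 + 100 + 256]
  = √420
  ≈ 20.49

20.49


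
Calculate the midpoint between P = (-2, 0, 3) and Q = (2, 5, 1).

M = ((x₁+x₂)/2, (y₁+y₂)/2, (z₁+z₂)/2)
  = ((-2 + 2)/2, (0 + 5)/2, (3 + 1)/2)
  = (0/2, 5/2, 4/2)
  = (0, 2.5, 2)

(0, 2.5, 2)


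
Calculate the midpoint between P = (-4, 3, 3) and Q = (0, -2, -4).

M = ((x₁+x₂)/2, (y₁+y₂)/2, (z₁+z₂)/2)
  = ((-4 + 0)/2, (3 - 2)/2, (3 - 4)/2)
  = (-4/2, 1/2, -1/2)
  = (-2, 0.5, -0.5)

(-2, 0.5, -0.5)


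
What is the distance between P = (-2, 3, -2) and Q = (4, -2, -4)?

d = √[(x₂-x₁)² + (y₂-y₁)² + (z₂-z₁)²]
  = √[6² + (-5)² + (-2)²]
  = √[36 + 25 + 4]
  = √65
  ≈ 8.062

8.062


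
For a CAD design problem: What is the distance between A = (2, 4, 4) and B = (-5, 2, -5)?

d = √[(x₂-x₁)² + (y₂-y₁)² + (z₂-z₁)²]
  = √[(-7)² + (-2)² + (-9)²]
  = √[49 + 4 + 81]
  = √134
  ≈ 11.58

11.58


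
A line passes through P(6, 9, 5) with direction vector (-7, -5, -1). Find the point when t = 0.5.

P(t) = P + t·d
  = (6 + (-7)·0.5, 9 + (-5)·0.5, 5 + (-1)·0.5)
  = (6 - 3.5, 9 - 2.5, 5 - 0.5)
  = (2.5, 6.5, 4.5)

(2.5, 6.5, 4.5)


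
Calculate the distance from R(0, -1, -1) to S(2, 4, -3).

d = √[(x₂-x₁)² + (y₂-y₁)² + (z₂-z₁)²]
  = √[2² + 5² + (-2)²]
  = √[4 + 25 + 4]
  = √33
  ≈ 5.745

5.745


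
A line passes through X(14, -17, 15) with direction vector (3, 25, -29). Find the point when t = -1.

P(t) = X + t·d
  = (14 + 3·(-1), -17 + 25·(-1), 15 + (-29)·(-1))
  = (14 - 3, -17 - 25, 15 + 29)
  = (11, -42, 44)

(11, -42, 44)


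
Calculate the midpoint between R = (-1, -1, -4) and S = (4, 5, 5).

M = ((x₁+x₂)/2, (y₁+y₂)/2, (z₁+z₂)/2)
  = ((-1 + 4)/2, (-1 + 5)/2, (-4 + 5)/2)
  = (3/2, 4/2, 1/2)
  = (1.5, 2, 0.5)

(1.5, 2, 0.5)


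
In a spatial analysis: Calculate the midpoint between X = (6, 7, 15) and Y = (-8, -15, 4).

M = ((x₁+x₂)/2, (y₁+y₂)/2, (z₁+z₂)/2)
  = ((6 - 8)/2, (7 - 15)/2, (15 + 4)/2)
  = (-2/2, -8/2, 19/2)
  = (-1, -4, 9.5)

(-1, -4, 9.5)


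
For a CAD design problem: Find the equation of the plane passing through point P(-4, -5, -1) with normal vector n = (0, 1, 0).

The plane through P with normal n = (a, b, c) satisfies n·(r - P) = 0,
i.e. ax + by + cz = a·x₀ + b·y₀ + c·z₀.
d = 0·(-4) + 1·(-5) + 0·(-1)
  = 0 - 5 + 0
  = -5
Equation: y = -5

y = -5


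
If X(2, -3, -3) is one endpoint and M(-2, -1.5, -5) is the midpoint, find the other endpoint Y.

Y = 2M - X
  = (2·(-2) - 2, 2·(-1.5) - (-3), 2·(-5) - (-3))
  = (-4 - 2, -3 + 3, -10 + 3)
  = (-6, 0, -7)

(-6, 0, -7)


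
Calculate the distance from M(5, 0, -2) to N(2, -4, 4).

d = √[(x₂-x₁)² + (y₂-y₁)² + (z₂-z₁)²]
  = √[(-3)² + (-4)² + 6²]
  = √[9 + 16 + 36]
  = √61
  ≈ 7.81

7.81


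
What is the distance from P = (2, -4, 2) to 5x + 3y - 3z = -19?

distance = |a·x₀ + b·y₀ + c·z₀ - d| / √(a² + b² + c²)
  = |5·2 + 3·(-4) + (-3)·2 - (-19)| / √(5² + 3² + (-3)²)
  = |10 - 12 - 6 + 19| / √(25 + 9 + 9)
  = |11| / √43
  = 11 / 6.557
  ≈ 1.677

1.677


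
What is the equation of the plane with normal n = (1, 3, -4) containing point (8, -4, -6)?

The plane through P with normal n = (a, b, c) satisfies n·(r - P) = 0,
i.e. ax + by + cz = a·x₀ + b·y₀ + c·z₀.
d = 1·8 + 3·(-4) + (-4)·(-6)
  = 8 - 12 + 24
  = 20
Equation: x + 3y - 4z = 20

x + 3y - 4z = 20


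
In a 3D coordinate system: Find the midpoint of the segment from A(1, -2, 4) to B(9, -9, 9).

M = ((x₁+x₂)/2, (y₁+y₂)/2, (z₁+z₂)/2)
  = ((1 + 9)/2, (-2 - 9)/2, (4 + 9)/2)
  = (10/2, -11/2, 13/2)
  = (5, -5.5, 6.5)

(5, -5.5, 6.5)


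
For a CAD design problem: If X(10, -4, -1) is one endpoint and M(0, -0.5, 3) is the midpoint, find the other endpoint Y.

Y = 2M - X
  = (2·0 - 10, 2·(-0.5) - (-4), 2·3 - (-1))
  = (0 - 10, -1 + 4, 6 + 1)
  = (-10, 3, 7)

(-10, 3, 7)


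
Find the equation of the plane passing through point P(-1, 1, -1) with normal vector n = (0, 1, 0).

The plane through P with normal n = (a, b, c) satisfies n·(r - P) = 0,
i.e. ax + by + cz = a·x₀ + b·y₀ + c·z₀.
d = 0·(-1) + 1·1 + 0·(-1)
  = 0 + 1 + 0
  = 1
Equation: y = 1

y = 1


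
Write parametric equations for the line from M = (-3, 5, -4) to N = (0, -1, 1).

Direction vector d = N - M = (0 + 3, -1 - 5, 1 + 4) = (3, -6, 5)
Parametric form r = M + t·d:
x = -3 + 3t, y = 5 - 6t, z = -4 + 5t

x = -3 + 3t, y = 5 - 6t, z = -4 + 5t


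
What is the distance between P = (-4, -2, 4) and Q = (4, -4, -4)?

d = √[(x₂-x₁)² + (y₂-y₁)² + (z₂-z₁)²]
  = √[8² + (-2)² + (-8)²]
  = √[64 + 4 + 64]
  = √132
  ≈ 11.49

11.49


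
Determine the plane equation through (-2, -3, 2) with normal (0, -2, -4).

The plane through P with normal n = (a, b, c) satisfies n·(r - P) = 0,
i.e. ax + by + cz = a·x₀ + b·y₀ + c·z₀.
d = 0·(-2) + (-2)·(-3) + (-4)·2
  = 0 + 6 - 8
  = -2
Equation: -2y - 4z = -2

-2y - 4z = -2


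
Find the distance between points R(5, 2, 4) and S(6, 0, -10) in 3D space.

d = √[(x₂-x₁)² + (y₂-y₁)² + (z₂-z₁)²]
  = √[1² + (-2)² + (-14)²]
  = √[1 + 4 + 196]
  = √201
  ≈ 14.18

14.18


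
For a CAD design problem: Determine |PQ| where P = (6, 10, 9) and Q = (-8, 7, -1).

d = √[(x₂-x₁)² + (y₂-y₁)² + (z₂-z₁)²]
  = √[(-14)² + (-3)² + (-10)²]
  = √[196 + 9 + 100]
  = √305
  ≈ 17.46

17.46


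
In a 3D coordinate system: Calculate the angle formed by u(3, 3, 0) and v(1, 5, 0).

u·v = 3·1 + 3·5 + 0·0 = 3 + 15 + 0 = 18
|u| = √(3² + 3² + 0²) = √18 ≈ 4.243
|v| = √(1² + 5² + 0²) = √26 ≈ 5.099
cos θ = (u·v)/(|u||v|) = 18/(4.243·5.099) ≈ 0.8321
θ = arccos(0.8321) ≈ 33.69°

33.69°


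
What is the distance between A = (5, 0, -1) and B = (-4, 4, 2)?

d = √[(x₂-x₁)² + (y₂-y₁)² + (z₂-z₁)²]
  = √[(-9)² + 4² + 3²]
  = √[81 + 16 + 9]
  = √106
  ≈ 10.3

10.3


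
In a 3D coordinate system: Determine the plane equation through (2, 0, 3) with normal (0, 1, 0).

The plane through P with normal n = (a, b, c) satisfies n·(r - P) = 0,
i.e. ax + by + cz = a·x₀ + b·y₀ + c·z₀.
d = 0·2 + 1·0 + 0·3
  = 0 + 0 + 0
  = 0
Equation: y = 0

y = 0


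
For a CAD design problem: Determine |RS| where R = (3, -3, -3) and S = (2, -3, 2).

d = √[(x₂-x₁)² + (y₂-y₁)² + (z₂-z₁)²]
  = √[(-1)² + 0² + 5²]
  = √[1 + 0 + 25]
  = √26
  ≈ 5.099

5.099


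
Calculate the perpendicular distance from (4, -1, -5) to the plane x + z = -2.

distance = |a·x₀ + b·y₀ + c·z₀ - d| / √(a² + b² + c²)
  = |1·4 + 0·(-1) + 1·(-5) - (-2)| / √(1² + 0² + 1²)
  = |4 + 0 - 5 + 2| / √(1 + 0 + 1)
  = |1| / √2
  = 1 / 1.414
  ≈ 0.7071

0.7071


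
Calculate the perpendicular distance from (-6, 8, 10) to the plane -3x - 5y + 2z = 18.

distance = |a·x₀ + b·y₀ + c·z₀ - d| / √(a² + b² + c²)
  = |(-3)·(-6) + (-5)·8 + 2·10 - 18| / √((-3)² + (-5)² + 2²)
  = |18 - 40 + 20 - 18| / √(9 + 25 + 4)
  = |-20| / √38
  = 20 / 6.164
  ≈ 3.244

3.244


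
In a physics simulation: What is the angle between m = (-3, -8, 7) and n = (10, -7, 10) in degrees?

m·n = (-3)·10 + (-8)·(-7) + 7·10 = -30 + 56 + 70 = 96
|m| = √((-3)² + (-8)² + 7²) = √122 ≈ 11.05
|n| = √(10² + (-7)² + 10²) = √249 ≈ 15.78
cos θ = (m·n)/(|m||n|) = 96/(11.05·15.78) ≈ 0.5508
θ = arccos(0.5508) ≈ 56.58°

56.58°


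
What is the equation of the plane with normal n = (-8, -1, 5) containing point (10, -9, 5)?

The plane through P with normal n = (a, b, c) satisfies n·(r - P) = 0,
i.e. ax + by + cz = a·x₀ + b·y₀ + c·z₀.
d = (-8)·10 + (-1)·(-9) + 5·5
  = -80 + 9 + 25
  = -46
Equation: -8x - y + 5z = -46

-8x - y + 5z = -46


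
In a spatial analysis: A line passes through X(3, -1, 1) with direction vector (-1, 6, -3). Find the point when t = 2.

P(t) = X + t·d
  = (3 + (-1)·2, -1 + 6·2, 1 + (-3)·2)
  = (3 - 2, -1 + 12, 1 - 6)
  = (1, 11, -5)

(1, 11, -5)


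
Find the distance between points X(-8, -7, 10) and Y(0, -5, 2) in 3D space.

d = √[(x₂-x₁)² + (y₂-y₁)² + (z₂-z₁)²]
  = √[8² + 2² + (-8)²]
  = √[64 + 4 + 64]
  = √132
  ≈ 11.49

11.49


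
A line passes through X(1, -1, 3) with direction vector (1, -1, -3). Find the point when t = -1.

P(t) = X + t·d
  = (1 + 1·(-1), -1 + (-1)·(-1), 3 + (-3)·(-1))
  = (1 - 1, -1 + 1, 3 + 3)
  = (0, 0, 6)

(0, 0, 6)


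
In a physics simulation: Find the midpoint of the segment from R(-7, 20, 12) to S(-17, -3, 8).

M = ((x₁+x₂)/2, (y₁+y₂)/2, (z₁+z₂)/2)
  = ((-7 - 17)/2, (20 - 3)/2, (12 + 8)/2)
  = (-24/2, 17/2, 20/2)
  = (-12, 8.5, 10)

(-12, 8.5, 10)


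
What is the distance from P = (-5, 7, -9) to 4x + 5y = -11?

distance = |a·x₀ + b·y₀ + c·z₀ - d| / √(a² + b² + c²)
  = |4·(-5) + 5·7 + 0·(-9) - (-11)| / √(4² + 5² + 0²)
  = |-20 + 35 + 0 + 11| / √(16 + 25 + 0)
  = |26| / √41
  = 26 / 6.403
  ≈ 4.061

4.061


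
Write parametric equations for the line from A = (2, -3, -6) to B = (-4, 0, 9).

Direction vector d = B - A = (-4 - 2, 0 + 3, 9 + 6) = (-6, 3, 15)
Parametric form r = A + t·d:
x = 2 - 6t, y = -3 + 3t, z = -6 + 15t

x = 2 - 6t, y = -3 + 3t, z = -6 + 15t


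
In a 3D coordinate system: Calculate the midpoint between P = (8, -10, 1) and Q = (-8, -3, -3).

M = ((x₁+x₂)/2, (y₁+y₂)/2, (z₁+z₂)/2)
  = ((8 - 8)/2, (-10 - 3)/2, (1 - 3)/2)
  = (0/2, -13/2, -2/2)
  = (0, -6.5, -1)

(0, -6.5, -1)


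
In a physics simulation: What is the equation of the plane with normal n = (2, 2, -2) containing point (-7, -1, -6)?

The plane through P with normal n = (a, b, c) satisfies n·(r - P) = 0,
i.e. ax + by + cz = a·x₀ + b·y₀ + c·z₀.
d = 2·(-7) + 2·(-1) + (-2)·(-6)
  = -14 - 2 + 12
  = -4
Equation: 2x + 2y - 2z = -4

2x + 2y - 2z = -4


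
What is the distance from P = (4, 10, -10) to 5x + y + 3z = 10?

distance = |a·x₀ + b·y₀ + c·z₀ - d| / √(a² + b² + c²)
  = |5·4 + 1·10 + 3·(-10) - 10| / √(5² + 1² + 3²)
  = |20 + 10 - 30 - 10| / √(25 + 1 + 9)
  = |-10| / √35
  = 10 / 5.916
  ≈ 1.69

1.69


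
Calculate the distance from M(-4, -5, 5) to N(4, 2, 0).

d = √[(x₂-x₁)² + (y₂-y₁)² + (z₂-z₁)²]
  = √[8² + 7² + (-5)²]
  = √[64 + 49 + 25]
  = √138
  ≈ 11.75

11.75


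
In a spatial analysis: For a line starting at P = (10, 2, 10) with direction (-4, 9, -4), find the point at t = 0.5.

P(t) = P + t·d
  = (10 + (-4)·0.5, 2 + 9·0.5, 10 + (-4)·0.5)
  = (10 - 2, 2 + 4.5, 10 - 2)
  = (8, 6.5, 8)

(8, 6.5, 8)


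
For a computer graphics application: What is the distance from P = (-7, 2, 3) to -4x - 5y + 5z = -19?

distance = |a·x₀ + b·y₀ + c·z₀ - d| / √(a² + b² + c²)
  = |(-4)·(-7) + (-5)·2 + 5·3 - (-19)| / √((-4)² + (-5)² + 5²)
  = |28 - 10 + 15 + 19| / √(16 + 25 + 25)
  = |52| / √66
  = 52 / 8.124
  ≈ 6.401

6.401


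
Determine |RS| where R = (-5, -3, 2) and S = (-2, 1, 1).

d = √[(x₂-x₁)² + (y₂-y₁)² + (z₂-z₁)²]
  = √[3² + 4² + (-1)²]
  = √[9 + 16 + 1]
  = √26
  ≈ 5.099

5.099


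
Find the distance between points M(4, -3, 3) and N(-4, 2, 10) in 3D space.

d = √[(x₂-x₁)² + (y₂-y₁)² + (z₂-z₁)²]
  = √[(-8)² + 5² + 7²]
  = √[64 + 25 + 49]
  = √138
  ≈ 11.75

11.75


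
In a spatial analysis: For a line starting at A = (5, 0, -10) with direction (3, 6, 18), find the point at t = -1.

P(t) = A + t·d
  = (5 + 3·(-1), 0 + 6·(-1), -10 + 18·(-1))
  = (5 - 3, 0 - 6, -10 - 18)
  = (2, -6, -28)

(2, -6, -28)


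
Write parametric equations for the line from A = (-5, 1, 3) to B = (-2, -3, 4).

Direction vector d = B - A = (-2 + 5, -3 - 1, 4 - 3) = (3, -4, 1)
Parametric form r = A + t·d:
x = -5 + 3t, y = 1 - 4t, z = 3 + t

x = -5 + 3t, y = 1 - 4t, z = 3 + t


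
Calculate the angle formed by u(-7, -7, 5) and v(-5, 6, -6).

u·v = (-7)·(-5) + (-7)·6 + 5·(-6) = 35 - 42 - 30 = -37
|u| = √((-7)² + (-7)² + 5²) = √123 ≈ 11.09
|v| = √((-5)² + 6² + (-6)²) = √97 ≈ 9.849
cos θ = (u·v)/(|u||v|) = -37/(11.09·9.849) ≈ -0.3387
θ = arccos(-0.3387) ≈ 109.8°

109.8°


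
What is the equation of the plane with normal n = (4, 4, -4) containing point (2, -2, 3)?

The plane through P with normal n = (a, b, c) satisfies n·(r - P) = 0,
i.e. ax + by + cz = a·x₀ + b·y₀ + c·z₀.
d = 4·2 + 4·(-2) + (-4)·3
  = 8 - 8 - 12
  = -12
Equation: 4x + 4y - 4z = -12

4x + 4y - 4z = -12


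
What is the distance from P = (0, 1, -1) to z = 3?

distance = |a·x₀ + b·y₀ + c·z₀ - d| / √(a² + b² + c²)
  = |0·0 + 0·1 + 1·(-1) - 3| / √(0² + 0² + 1²)
  = |0 + 0 - 1 - 3| / √(0 + 0 + 1)
  = |-4| / √1
  = 4 / 1
  ≈ 4

4


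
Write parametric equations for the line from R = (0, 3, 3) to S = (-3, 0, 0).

Direction vector d = S - R = (-3 + 0, 0 - 3, 0 - 3) = (-3, -3, -3)
Parametric form r = R + t·d:
x = 0 - 3t, y = 3 - 3t, z = 3 - 3t

x = 0 - 3t, y = 3 - 3t, z = 3 - 3t


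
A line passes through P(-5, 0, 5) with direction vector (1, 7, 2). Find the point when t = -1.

P(t) = P + t·d
  = (-5 + 1·(-1), 0 + 7·(-1), 5 + 2·(-1))
  = (-5 - 1, 0 - 7, 5 - 2)
  = (-6, -7, 3)

(-6, -7, 3)


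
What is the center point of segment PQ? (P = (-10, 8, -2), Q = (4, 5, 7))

M = ((x₁+x₂)/2, (y₁+y₂)/2, (z₁+z₂)/2)
  = ((-10 + 4)/2, (8 + 5)/2, (-2 + 7)/2)
  = (-6/2, 13/2, 5/2)
  = (-3, 6.5, 2.5)

(-3, 6.5, 2.5)


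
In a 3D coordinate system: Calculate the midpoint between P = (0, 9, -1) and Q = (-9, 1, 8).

M = ((x₁+x₂)/2, (y₁+y₂)/2, (z₁+z₂)/2)
  = ((0 - 9)/2, (9 + 1)/2, (-1 + 8)/2)
  = (-9/2, 10/2, 7/2)
  = (-4.5, 5, 3.5)

(-4.5, 5, 3.5)


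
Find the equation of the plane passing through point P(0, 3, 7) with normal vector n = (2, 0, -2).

The plane through P with normal n = (a, b, c) satisfies n·(r - P) = 0,
i.e. ax + by + cz = a·x₀ + b·y₀ + c·z₀.
d = 2·0 + 0·3 + (-2)·7
  = 0 + 0 - 14
  = -14
Equation: 2x - 2z = -14

2x - 2z = -14


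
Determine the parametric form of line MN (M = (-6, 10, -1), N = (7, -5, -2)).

Direction vector d = N - M = (7 + 6, -5 - 10, -2 + 1) = (13, -15, -1)
Parametric form r = M + t·d:
x = -6 + 13t, y = 10 - 15t, z = -1 - t

x = -6 + 13t, y = 10 - 15t, z = -1 - t


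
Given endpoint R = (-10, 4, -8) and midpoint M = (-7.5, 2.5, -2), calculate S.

S = 2M - R
  = (2·(-7.5) - (-10), 2·2.5 - 4, 2·(-2) - (-8))
  = (-15 + 10, 5 - 4, -4 + 8)
  = (-5, 1, 4)

(-5, 1, 4)


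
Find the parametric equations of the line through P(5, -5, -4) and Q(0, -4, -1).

Direction vector d = Q - P = (0 - 5, -4 + 5, -1 + 4) = (-5, 1, 3)
Parametric form r = P + t·d:
x = 5 - 5t, y = -5 + t, z = -4 + 3t

x = 5 - 5t, y = -5 + t, z = -4 + 3t


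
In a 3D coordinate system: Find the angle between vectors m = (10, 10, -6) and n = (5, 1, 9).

m·n = 10·5 + 10·1 + (-6)·9 = 50 + 10 - 54 = 6
|m| = √(10² + 10² + (-6)²) = √236 ≈ 15.36
|n| = √(5² + 1² + 9²) = √107 ≈ 10.34
cos θ = (m·n)/(|m||n|) = 6/(15.36·10.34) ≈ 0.03776
θ = arccos(0.03776) ≈ 87.84°

87.84°


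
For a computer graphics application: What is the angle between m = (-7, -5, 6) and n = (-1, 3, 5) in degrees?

m·n = (-7)·(-1) + (-5)·3 + 6·5 = 7 - 15 + 30 = 22
|m| = √((-7)² + (-5)² + 6²) = √110 ≈ 10.49
|n| = √((-1)² + 3² + 5²) = √35 ≈ 5.916
cos θ = (m·n)/(|m||n|) = 22/(10.49·5.916) ≈ 0.3546
θ = arccos(0.3546) ≈ 69.23°

69.23°


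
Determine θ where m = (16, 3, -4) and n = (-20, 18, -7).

m·n = 16·(-20) + 3·18 + (-4)·(-7) = -320 + 54 + 28 = -238
|m| = √(16² + 3² + (-4)²) = √281 ≈ 16.76
|n| = √((-20)² + 18² + (-7)²) = √773 ≈ 27.8
cos θ = (m·n)/(|m||n|) = -238/(16.76·27.8) ≈ -0.5107
θ = arccos(-0.5107) ≈ 120.7°

120.7°


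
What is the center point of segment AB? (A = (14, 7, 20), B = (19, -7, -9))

M = ((x₁+x₂)/2, (y₁+y₂)/2, (z₁+z₂)/2)
  = ((14 + 19)/2, (7 - 7)/2, (20 - 9)/2)
  = (33/2, 0/2, 11/2)
  = (16.5, 0, 5.5)

(16.5, 0, 5.5)


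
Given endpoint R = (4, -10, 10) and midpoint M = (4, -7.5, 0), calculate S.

S = 2M - R
  = (2·4 - 4, 2·(-7.5) - (-10), 2·0 - 10)
  = (8 - 4, -15 + 10, 0 - 10)
  = (4, -5, -10)

(4, -5, -10)


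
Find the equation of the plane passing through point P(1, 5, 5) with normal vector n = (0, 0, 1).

The plane through P with normal n = (a, b, c) satisfies n·(r - P) = 0,
i.e. ax + by + cz = a·x₀ + b·y₀ + c·z₀.
d = 0·1 + 0·5 + 1·5
  = 0 + 0 + 5
  = 5
Equation: z = 5

z = 5


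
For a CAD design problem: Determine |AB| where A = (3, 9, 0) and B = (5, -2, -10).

d = √[(x₂-x₁)² + (y₂-y₁)² + (z₂-z₁)²]
  = √[2² + (-11)² + (-10)²]
  = √[4 + 121 + 100]
  = √225
  ≈ 15

15


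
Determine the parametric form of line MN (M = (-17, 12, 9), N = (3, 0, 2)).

Direction vector d = N - M = (3 + 17, 0 - 12, 2 - 9) = (20, -12, -7)
Parametric form r = M + t·d:
x = -17 + 20t, y = 12 - 12t, z = 9 - 7t

x = -17 + 20t, y = 12 - 12t, z = 9 - 7t


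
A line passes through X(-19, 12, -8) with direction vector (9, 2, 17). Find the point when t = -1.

P(t) = X + t·d
  = (-19 + 9·(-1), 12 + 2·(-1), -8 + 17·(-1))
  = (-19 - 9, 12 - 2, -8 - 17)
  = (-28, 10, -25)

(-28, 10, -25)


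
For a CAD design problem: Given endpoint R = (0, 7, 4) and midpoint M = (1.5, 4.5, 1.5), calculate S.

S = 2M - R
  = (2·1.5 - 0, 2·4.5 - 7, 2·1.5 - 4)
  = (3 + 0, 9 - 7, 3 - 4)
  = (3, 2, -1)

(3, 2, -1)


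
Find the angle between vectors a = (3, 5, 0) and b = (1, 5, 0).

a·b = 3·1 + 5·5 + 0·0 = 3 + 25 + 0 = 28
|a| = √(3² + 5² + 0²) = √34 ≈ 5.831
|b| = √(1² + 5² + 0²) = √26 ≈ 5.099
cos θ = (a·b)/(|a||b|) = 28/(5.831·5.099) ≈ 0.9417
θ = arccos(0.9417) ≈ 19.65°

19.65°


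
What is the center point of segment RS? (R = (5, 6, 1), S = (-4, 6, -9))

M = ((x₁+x₂)/2, (y₁+y₂)/2, (z₁+z₂)/2)
  = ((5 - 4)/2, (6 + 6)/2, (1 - 9)/2)
  = (1/2, 12/2, -8/2)
  = (0.5, 6, -4)

(0.5, 6, -4)


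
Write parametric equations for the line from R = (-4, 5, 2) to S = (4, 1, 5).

Direction vector d = S - R = (4 + 4, 1 - 5, 5 - 2) = (8, -4, 3)
Parametric form r = R + t·d:
x = -4 + 8t, y = 5 - 4t, z = 2 + 3t

x = -4 + 8t, y = 5 - 4t, z = 2 + 3t


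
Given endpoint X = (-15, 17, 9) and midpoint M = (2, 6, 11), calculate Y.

Y = 2M - X
  = (2·2 - (-15), 2·6 - 17, 2·11 - 9)
  = (4 + 15, 12 - 17, 22 - 9)
  = (19, -5, 13)

(19, -5, 13)


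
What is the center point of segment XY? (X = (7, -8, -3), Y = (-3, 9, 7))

M = ((x₁+x₂)/2, (y₁+y₂)/2, (z₁+z₂)/2)
  = ((7 - 3)/2, (-8 + 9)/2, (-3 + 7)/2)
  = (4/2, 1/2, 4/2)
  = (2, 0.5, 2)

(2, 0.5, 2)


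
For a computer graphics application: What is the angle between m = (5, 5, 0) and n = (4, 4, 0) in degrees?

m·n = 5·4 + 5·4 + 0·0 = 20 + 20 + 0 = 40
|m| = √(5² + 5² + 0²) = √50 ≈ 7.071
|n| = √(4² + 4² + 0²) = √32 ≈ 5.657
cos θ = (m·n)/(|m||n|) = 40/(7.071·5.657) ≈ 1
θ = arccos(1) ≈ 0°

0°


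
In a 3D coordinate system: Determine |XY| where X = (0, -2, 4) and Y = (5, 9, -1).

d = √[(x₂-x₁)² + (y₂-y₁)² + (z₂-z₁)²]
  = √[5² + 11² + (-5)²]
  = √[25 + 121 + 25]
  = √171
  ≈ 13.08

13.08


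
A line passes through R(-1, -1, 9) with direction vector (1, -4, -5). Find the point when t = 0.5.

P(t) = R + t·d
  = (-1 + 1·0.5, -1 + (-4)·0.5, 9 + (-5)·0.5)
  = (-1 + 0.5, -1 - 2, 9 - 2.5)
  = (-0.5, -3, 6.5)

(-0.5, -3, 6.5)


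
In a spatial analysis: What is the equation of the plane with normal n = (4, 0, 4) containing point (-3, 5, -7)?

The plane through P with normal n = (a, b, c) satisfies n·(r - P) = 0,
i.e. ax + by + cz = a·x₀ + b·y₀ + c·z₀.
d = 4·(-3) + 0·5 + 4·(-7)
  = -12 + 0 - 28
  = -40
Equation: 4x + 4z = -40

4x + 4z = -40


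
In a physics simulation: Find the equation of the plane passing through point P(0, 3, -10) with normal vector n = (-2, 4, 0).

The plane through P with normal n = (a, b, c) satisfies n·(r - P) = 0,
i.e. ax + by + cz = a·x₀ + b·y₀ + c·z₀.
d = (-2)·0 + 4·3 + 0·(-10)
  = 0 + 12 + 0
  = 12
Equation: -2x + 4y = 12

-2x + 4y = 12


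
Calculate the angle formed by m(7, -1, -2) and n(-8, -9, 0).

m·n = 7·(-8) + (-1)·(-9) + (-2)·0 = -56 + 9 + 0 = -47
|m| = √(7² + (-1)² + (-2)²) = √54 ≈ 7.348
|n| = √((-8)² + (-9)² + 0²) = √145 ≈ 12.04
cos θ = (m·n)/(|m||n|) = -47/(7.348·12.04) ≈ -0.5311
θ = arccos(-0.5311) ≈ 122.1°

122.1°


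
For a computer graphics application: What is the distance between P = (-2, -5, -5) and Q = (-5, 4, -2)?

d = √[(x₂-x₁)² + (y₂-y₁)² + (z₂-z₁)²]
  = √[(-3)² + 9² + 3²]
  = √[9 + 81 + 9]
  = √99
  ≈ 9.95

9.95


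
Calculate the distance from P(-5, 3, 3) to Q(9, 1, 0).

d = √[(x₂-x₁)² + (y₂-y₁)² + (z₂-z₁)²]
  = √[14² + (-2)² + (-3)²]
  = √[196 + 4 + 9]
  = √209
  ≈ 14.46

14.46


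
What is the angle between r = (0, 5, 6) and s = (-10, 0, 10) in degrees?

r·s = 0·(-10) + 5·0 + 6·10 = 0 + 0 + 60 = 60
|r| = √(0² + 5² + 6²) = √61 ≈ 7.81
|s| = √((-10)² + 0² + 10²) = √200 ≈ 14.14
cos θ = (r·s)/(|r||s|) = 60/(7.81·14.14) ≈ 0.5432
θ = arccos(0.5432) ≈ 57.1°

57.1°


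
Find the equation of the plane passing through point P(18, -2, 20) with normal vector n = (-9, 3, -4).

The plane through P with normal n = (a, b, c) satisfies n·(r - P) = 0,
i.e. ax + by + cz = a·x₀ + b·y₀ + c·z₀.
d = (-9)·18 + 3·(-2) + (-4)·20
  = -162 - 6 - 80
  = -248
Equation: -9x + 3y - 4z = -248

-9x + 3y - 4z = -248


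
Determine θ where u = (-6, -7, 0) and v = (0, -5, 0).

u·v = (-6)·0 + (-7)·(-5) + 0·0 = 0 + 35 + 0 = 35
|u| = √((-6)² + (-7)² + 0²) = √85 ≈ 9.22
|v| = √(0² + (-5)² + 0²) = √25 ≈ 5
cos θ = (u·v)/(|u||v|) = 35/(9.22·5) ≈ 0.7593
θ = arccos(0.7593) ≈ 40.6°

40.6°


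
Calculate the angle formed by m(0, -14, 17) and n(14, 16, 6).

m·n = 0·14 + (-14)·16 + 17·6 = 0 - 224 + 102 = -122
|m| = √(0² + (-14)² + 17²) = √485 ≈ 22.02
|n| = √(14² + 16² + 6²) = √488 ≈ 22.09
cos θ = (m·n)/(|m||n|) = -122/(22.02·22.09) ≈ -0.2508
θ = arccos(-0.2508) ≈ 104.5°

104.5°


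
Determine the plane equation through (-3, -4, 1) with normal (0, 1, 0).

The plane through P with normal n = (a, b, c) satisfies n·(r - P) = 0,
i.e. ax + by + cz = a·x₀ + b·y₀ + c·z₀.
d = 0·(-3) + 1·(-4) + 0·1
  = 0 - 4 + 0
  = -4
Equation: y = -4

y = -4


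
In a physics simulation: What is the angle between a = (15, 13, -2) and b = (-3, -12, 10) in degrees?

a·b = 15·(-3) + 13·(-12) + (-2)·10 = -45 - 156 - 20 = -221
|a| = √(15² + 13² + (-2)²) = √398 ≈ 19.95
|b| = √((-3)² + (-12)² + 10²) = √253 ≈ 15.91
cos θ = (a·b)/(|a||b|) = -221/(19.95·15.91) ≈ -0.6965
θ = arccos(-0.6965) ≈ 134.1°

134.1°


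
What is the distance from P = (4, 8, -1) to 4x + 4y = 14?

distance = |a·x₀ + b·y₀ + c·z₀ - d| / √(a² + b² + c²)
  = |4·4 + 4·8 + 0·(-1) - 14| / √(4² + 4² + 0²)
  = |16 + 32 + 0 - 14| / √(16 + 16 + 0)
  = |34| / √32
  = 34 / 5.657
  ≈ 6.01

6.01


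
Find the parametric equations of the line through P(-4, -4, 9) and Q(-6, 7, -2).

Direction vector d = Q - P = (-6 + 4, 7 + 4, -2 - 9) = (-2, 11, -11)
Parametric form r = P + t·d:
x = -4 - 2t, y = -4 + 11t, z = 9 - 11t

x = -4 - 2t, y = -4 + 11t, z = 9 - 11t


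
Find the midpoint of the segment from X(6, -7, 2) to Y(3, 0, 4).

M = ((x₁+x₂)/2, (y₁+y₂)/2, (z₁+z₂)/2)
  = ((6 + 3)/2, (-7 + 0)/2, (2 + 4)/2)
  = (9/2, -7/2, 6/2)
  = (4.5, -3.5, 3)

(4.5, -3.5, 3)


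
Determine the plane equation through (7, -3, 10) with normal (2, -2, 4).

The plane through P with normal n = (a, b, c) satisfies n·(r - P) = 0,
i.e. ax + by + cz = a·x₀ + b·y₀ + c·z₀.
d = 2·7 + (-2)·(-3) + 4·10
  = 14 + 6 + 40
  = 60
Equation: 2x - 2y + 4z = 60

2x - 2y + 4z = 60


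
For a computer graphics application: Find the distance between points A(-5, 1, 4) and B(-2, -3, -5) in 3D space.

d = √[(x₂-x₁)² + (y₂-y₁)² + (z₂-z₁)²]
  = √[3² + (-4)² + (-9)²]
  = √[9 + 16 + 81]
  = √106
  ≈ 10.3

10.3


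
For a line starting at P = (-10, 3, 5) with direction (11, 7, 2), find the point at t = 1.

P(t) = P + t·d
  = (-10 + 11·1, 3 + 7·1, 5 + 2·1)
  = (-10 + 11, 3 + 7, 5 + 2)
  = (1, 10, 7)

(1, 10, 7)


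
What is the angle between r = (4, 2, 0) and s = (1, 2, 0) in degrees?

r·s = 4·1 + 2·2 + 0·0 = 4 + 4 + 0 = 8
|r| = √(4² + 2² + 0²) = √20 ≈ 4.472
|s| = √(1² + 2² + 0²) = √5 ≈ 2.236
cos θ = (r·s)/(|r||s|) = 8/(4.472·2.236) ≈ 0.8
θ = arccos(0.8) ≈ 36.87°

36.87°


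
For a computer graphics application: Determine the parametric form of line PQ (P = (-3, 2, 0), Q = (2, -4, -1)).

Direction vector d = Q - P = (2 + 3, -4 - 2, -1 + 0) = (5, -6, -1)
Parametric form r = P + t·d:
x = -3 + 5t, y = 2 - 6t, z = 0 - t

x = -3 + 5t, y = 2 - 6t, z = 0 - t


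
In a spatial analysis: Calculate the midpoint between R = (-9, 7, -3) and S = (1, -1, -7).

M = ((x₁+x₂)/2, (y₁+y₂)/2, (z₁+z₂)/2)
  = ((-9 + 1)/2, (7 - 1)/2, (-3 - 7)/2)
  = (-8/2, 6/2, -10/2)
  = (-4, 3, -5)

(-4, 3, -5)


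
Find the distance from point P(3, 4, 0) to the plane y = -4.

distance = |a·x₀ + b·y₀ + c·z₀ - d| / √(a² + b² + c²)
  = |0·3 + 1·4 + 0·0 - (-4)| / √(0² + 1² + 0²)
  = |0 + 4 + 0 + 4| / √(0 + 1 + 0)
  = |8| / √1
  = 8 / 1
  ≈ 8

8


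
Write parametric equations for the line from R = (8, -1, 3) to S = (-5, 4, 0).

Direction vector d = S - R = (-5 - 8, 4 + 1, 0 - 3) = (-13, 5, -3)
Parametric form r = R + t·d:
x = 8 - 13t, y = -1 + 5t, z = 3 - 3t

x = 8 - 13t, y = -1 + 5t, z = 3 - 3t


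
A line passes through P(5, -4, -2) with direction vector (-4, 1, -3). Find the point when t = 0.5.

P(t) = P + t·d
  = (5 + (-4)·0.5, -4 + 1·0.5, -2 + (-3)·0.5)
  = (5 - 2, -4 + 0.5, -2 - 1.5)
  = (3, -3.5, -3.5)

(3, -3.5, -3.5)


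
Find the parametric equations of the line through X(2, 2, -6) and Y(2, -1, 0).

Direction vector d = Y - X = (2 - 2, -1 - 2, 0 + 6) = (0, -3, 6)
Parametric form r = X + t·d:
x = 2, y = 2 - 3t, z = -6 + 6t

x = 2, y = 2 - 3t, z = -6 + 6t


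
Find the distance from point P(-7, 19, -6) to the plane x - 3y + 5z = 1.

distance = |a·x₀ + b·y₀ + c·z₀ - d| / √(a² + b² + c²)
  = |1·(-7) + (-3)·19 + 5·(-6) - 1| / √(1² + (-3)² + 5²)
  = |-7 - 57 - 30 - 1| / √(1 + 9 + 25)
  = |-95| / √35
  = 95 / 5.916
  ≈ 16.06

16.06


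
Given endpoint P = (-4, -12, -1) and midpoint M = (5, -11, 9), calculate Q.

Q = 2M - P
  = (2·5 - (-4), 2·(-11) - (-12), 2·9 - (-1))
  = (10 + 4, -22 + 12, 18 + 1)
  = (14, -10, 19)

(14, -10, 19)


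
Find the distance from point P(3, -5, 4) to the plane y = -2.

distance = |a·x₀ + b·y₀ + c·z₀ - d| / √(a² + b² + c²)
  = |0·3 + 1·(-5) + 0·4 - (-2)| / √(0² + 1² + 0²)
  = |0 - 5 + 0 + 2| / √(0 + 1 + 0)
  = |-3| / √1
  = 3 / 1
  ≈ 3

3


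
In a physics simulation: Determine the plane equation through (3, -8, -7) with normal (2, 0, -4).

The plane through P with normal n = (a, b, c) satisfies n·(r - P) = 0,
i.e. ax + by + cz = a·x₀ + b·y₀ + c·z₀.
d = 2·3 + 0·(-8) + (-4)·(-7)
  = 6 + 0 + 28
  = 34
Equation: 2x - 4z = 34

2x - 4z = 34


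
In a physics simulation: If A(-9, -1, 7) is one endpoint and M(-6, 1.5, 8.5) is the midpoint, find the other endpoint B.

B = 2M - A
  = (2·(-6) - (-9), 2·1.5 - (-1), 2·8.5 - 7)
  = (-12 + 9, 3 + 1, 17 - 7)
  = (-3, 4, 10)

(-3, 4, 10)


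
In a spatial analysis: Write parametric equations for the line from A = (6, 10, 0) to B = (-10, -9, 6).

Direction vector d = B - A = (-10 - 6, -9 - 10, 6 + 0) = (-16, -19, 6)
Parametric form r = A + t·d:
x = 6 - 16t, y = 10 - 19t, z = 0 + 6t

x = 6 - 16t, y = 10 - 19t, z = 0 + 6t


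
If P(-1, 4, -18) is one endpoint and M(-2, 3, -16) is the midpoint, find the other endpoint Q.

Q = 2M - P
  = (2·(-2) - (-1), 2·3 - 4, 2·(-16) - (-18))
  = (-4 + 1, 6 - 4, -32 + 18)
  = (-3, 2, -14)

(-3, 2, -14)


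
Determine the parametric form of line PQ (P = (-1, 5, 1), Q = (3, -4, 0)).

Direction vector d = Q - P = (3 + 1, -4 - 5, 0 - 1) = (4, -9, -1)
Parametric form r = P + t·d:
x = -1 + 4t, y = 5 - 9t, z = 1 - t

x = -1 + 4t, y = 5 - 9t, z = 1 - t


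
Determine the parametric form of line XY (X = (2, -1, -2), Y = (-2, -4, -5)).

Direction vector d = Y - X = (-2 - 2, -4 + 1, -5 + 2) = (-4, -3, -3)
Parametric form r = X + t·d:
x = 2 - 4t, y = -1 - 3t, z = -2 - 3t

x = 2 - 4t, y = -1 - 3t, z = -2 - 3t


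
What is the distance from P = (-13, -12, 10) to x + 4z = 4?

distance = |a·x₀ + b·y₀ + c·z₀ - d| / √(a² + b² + c²)
  = |1·(-13) + 0·(-12) + 4·10 - 4| / √(1² + 0² + 4²)
  = |-13 + 0 + 40 - 4| / √(1 + 0 + 16)
  = |23| / √17
  = 23 / 4.123
  ≈ 5.578

5.578


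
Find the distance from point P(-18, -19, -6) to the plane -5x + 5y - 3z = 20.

distance = |a·x₀ + b·y₀ + c·z₀ - d| / √(a² + b² + c²)
  = |(-5)·(-18) + 5·(-19) + (-3)·(-6) - 20| / √((-5)² + 5² + (-3)²)
  = |90 - 95 + 18 - 20| / √(25 + 25 + 9)
  = |-7| / √59
  = 7 / 7.681
  ≈ 0.9113

0.9113


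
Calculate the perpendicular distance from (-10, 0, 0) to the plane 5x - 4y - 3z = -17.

distance = |a·x₀ + b·y₀ + c·z₀ - d| / √(a² + b² + c²)
  = |5·(-10) + (-4)·0 + (-3)·0 - (-17)| / √(5² + (-4)² + (-3)²)
  = |-50 + 0 + 0 + 17| / √(25 + 16 + 9)
  = |-33| / √50
  = 33 / 7.071
  ≈ 4.667

4.667


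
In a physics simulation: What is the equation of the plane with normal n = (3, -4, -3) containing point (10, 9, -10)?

The plane through P with normal n = (a, b, c) satisfies n·(r - P) = 0,
i.e. ax + by + cz = a·x₀ + b·y₀ + c·z₀.
d = 3·10 + (-4)·9 + (-3)·(-10)
  = 30 - 36 + 30
  = 24
Equation: 3x - 4y - 3z = 24

3x - 4y - 3z = 24


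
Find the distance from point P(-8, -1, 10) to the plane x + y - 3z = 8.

distance = |a·x₀ + b·y₀ + c·z₀ - d| / √(a² + b² + c²)
  = |1·(-8) + 1·(-1) + (-3)·10 - 8| / √(1² + 1² + (-3)²)
  = |-8 - 1 - 30 - 8| / √(1 + 1 + 9)
  = |-47| / √11
  = 47 / 3.317
  ≈ 14.17

14.17


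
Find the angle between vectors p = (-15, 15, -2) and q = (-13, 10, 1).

p·q = (-15)·(-13) + 15·10 + (-2)·1 = 195 + 150 - 2 = 343
|p| = √((-15)² + 15² + (-2)²) = √454 ≈ 21.31
|q| = √((-13)² + 10² + 1²) = √270 ≈ 16.43
cos θ = (p·q)/(|p||q|) = 343/(21.31·16.43) ≈ 0.9797
θ = arccos(0.9797) ≈ 11.57°

11.57°


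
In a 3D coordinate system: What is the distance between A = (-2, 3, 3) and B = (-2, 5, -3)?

d = √[(x₂-x₁)² + (y₂-y₁)² + (z₂-z₁)²]
  = √[0² + 2² + (-6)²]
  = √[0 + 4 + 36]
  = √40
  ≈ 6.325

6.325


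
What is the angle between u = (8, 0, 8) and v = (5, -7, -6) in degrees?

u·v = 8·5 + 0·(-7) + 8·(-6) = 40 + 0 - 48 = -8
|u| = √(8² + 0² + 8²) = √128 ≈ 11.31
|v| = √(5² + (-7)² + (-6)²) = √110 ≈ 10.49
cos θ = (u·v)/(|u||v|) = -8/(11.31·10.49) ≈ -0.06742
θ = arccos(-0.06742) ≈ 93.87°

93.87°


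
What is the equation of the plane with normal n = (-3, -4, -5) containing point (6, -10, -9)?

The plane through P with normal n = (a, b, c) satisfies n·(r - P) = 0,
i.e. ax + by + cz = a·x₀ + b·y₀ + c·z₀.
d = (-3)·6 + (-4)·(-10) + (-5)·(-9)
  = -18 + 40 + 45
  = 67
Equation: -3x - 4y - 5z = 67

-3x - 4y - 5z = 67


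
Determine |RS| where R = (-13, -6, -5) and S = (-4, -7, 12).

d = √[(x₂-x₁)² + (y₂-y₁)² + (z₂-z₁)²]
  = √[9² + (-1)² + 17²]
  = √[81 + 1 + 289]
  = √371
  ≈ 19.26

19.26


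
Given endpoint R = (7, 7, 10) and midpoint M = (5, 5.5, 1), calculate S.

S = 2M - R
  = (2·5 - 7, 2·5.5 - 7, 2·1 - 10)
  = (10 - 7, 11 - 7, 2 - 10)
  = (3, 4, -8)

(3, 4, -8)


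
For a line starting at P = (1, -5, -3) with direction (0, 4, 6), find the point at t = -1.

P(t) = P + t·d
  = (1 + 0·(-1), -5 + 4·(-1), -3 + 6·(-1))
  = (1 + 0, -5 - 4, -3 - 6)
  = (1, -9, -9)

(1, -9, -9)


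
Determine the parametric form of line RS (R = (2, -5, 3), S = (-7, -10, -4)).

Direction vector d = S - R = (-7 - 2, -10 + 5, -4 - 3) = (-9, -5, -7)
Parametric form r = R + t·d:
x = 2 - 9t, y = -5 - 5t, z = 3 - 7t

x = 2 - 9t, y = -5 - 5t, z = 3 - 7t


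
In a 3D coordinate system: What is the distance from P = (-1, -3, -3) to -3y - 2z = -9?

distance = |a·x₀ + b·y₀ + c·z₀ - d| / √(a² + b² + c²)
  = |0·(-1) + (-3)·(-3) + (-2)·(-3) - (-9)| / √(0² + (-3)² + (-2)²)
  = |0 + 9 + 6 + 9| / √(0 + 9 + 4)
  = |24| / √13
  = 24 / 3.606
  ≈ 6.656

6.656


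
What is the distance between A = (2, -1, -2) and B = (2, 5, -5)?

d = √[(x₂-x₁)² + (y₂-y₁)² + (z₂-z₁)²]
  = √[0² + 6² + (-3)²]
  = √[0 + 36 + 9]
  = √45
  ≈ 6.708

6.708
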